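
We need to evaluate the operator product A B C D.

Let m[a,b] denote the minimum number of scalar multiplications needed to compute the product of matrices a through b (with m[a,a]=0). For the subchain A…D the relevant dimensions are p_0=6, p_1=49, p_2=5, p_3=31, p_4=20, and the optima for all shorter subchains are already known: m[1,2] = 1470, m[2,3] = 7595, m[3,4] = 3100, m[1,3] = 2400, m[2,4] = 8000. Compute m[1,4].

5170

m[1,4] = min over k∈[1,3] of m[1,k]+m[k+1,4]+p_{0}·p_k·p_{4}.
k=1: 0 + 8000 + 6·49·20 = 13880; k=2: 1470 + 3100 + 6·5·20 = 5170; k=3: 2400 + 0 + 6·31·20 = 6120.
Minimum: 5170 at k=2.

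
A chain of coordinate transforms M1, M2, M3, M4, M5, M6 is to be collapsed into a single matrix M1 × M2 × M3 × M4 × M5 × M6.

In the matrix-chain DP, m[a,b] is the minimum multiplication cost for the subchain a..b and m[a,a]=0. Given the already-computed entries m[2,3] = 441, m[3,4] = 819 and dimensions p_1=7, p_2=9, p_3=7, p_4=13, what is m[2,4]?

1078

m[2,4] = min over k∈[2,3] of m[2,k]+m[k+1,4]+p_{1}·p_k·p_{4}.
k=2: 0 + 819 + 7·9·13 = 1638; k=3: 441 + 0 + 7·7·13 = 1078.
Minimum: 1078 at k=3.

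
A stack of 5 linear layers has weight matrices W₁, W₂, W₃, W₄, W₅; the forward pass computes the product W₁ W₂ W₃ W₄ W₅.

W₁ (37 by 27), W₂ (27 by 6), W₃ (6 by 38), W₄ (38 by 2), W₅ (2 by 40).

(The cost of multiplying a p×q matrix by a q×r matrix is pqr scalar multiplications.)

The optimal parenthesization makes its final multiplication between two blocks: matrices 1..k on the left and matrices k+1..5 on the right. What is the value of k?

4

Adjacent pairs: W₁W₂ = 37·27·6 = 5994; W₂W₃ = 27·6·38 = 6156; W₃W₄ = 6·38·2 = 456; W₄W₅ = 38·2·40 = 3040.
Length 3: W₁..W₃: k=1: 0+6156+37·27·38=44118; k=2: 5994+0+37·6·38=14430 → min 14430 | W₂..W₄: k=2: 0+456+27·6·2=780; k=3: 6156+0+27·38·2=8208 → min 780 | W₃..W₅: k=3: 0+3040+6·38·40=12160; k=4: 456+0+6·2·40=936 → min 936.
Length 4: W₁..W₄: k=1: 0+780+37·27·2=2778; k=2: 5994+456+37·6·2=6894; k=3: 14430+0+37·38·2=17242 → min 2778 | W₂..W₅: k=2: 0+936+27·6·40=7416; k=3: 6156+3040+27·38·40=50236; k=4: 780+0+27·2·40=2940 → min 2940.
Top-level splits: k=1: (W₁..W₁)·(W₂..W₅) → 0+2940+37·27·40 = 42900; k=2: (W₁..W₂)·(W₃..W₅) → 5994+936+37·6·40 = 15810; k=3: (W₁..W₃)·(W₄..W₅) → 14430+3040+37·38·40 = 73710; k=4: (W₁..W₄)·(W₅..W₅) → 2778+0+37·2·40 = 5738.
Best split is after W₄, i.e. k = 4.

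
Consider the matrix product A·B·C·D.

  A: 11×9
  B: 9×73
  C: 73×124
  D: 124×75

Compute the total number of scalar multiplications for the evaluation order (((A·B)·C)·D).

(A·B): 11×9 by 9×73 → 11×73, cost 11·9·73 = 7227
((A·B)·C): 11×73 by 73×124 → 11×124, cost 11·73·124 = 99572; cumulative 106799
(((A·B)·C)·D): 11×124 by 124×75 → 11×75, cost 11·124·75 = 102300; cumulative 209099
Total: 209099 scalar multiplications.

209099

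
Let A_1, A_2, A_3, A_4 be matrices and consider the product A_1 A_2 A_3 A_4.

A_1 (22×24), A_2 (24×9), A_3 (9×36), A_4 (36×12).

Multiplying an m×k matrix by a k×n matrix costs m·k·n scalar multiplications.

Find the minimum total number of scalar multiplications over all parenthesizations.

Adjacent pairs: A_1A_2 = 22·24·9 = 4752; A_2A_3 = 24·9·36 = 7776; A_3A_4 = 9·36·12 = 3888.
Length 3: A_1..A_3: k=1: 0+7776+22·24·36=26784; k=2: 4752+0+22·9·36=11880 → min 11880 | A_2..A_4: k=2: 0+3888+24·9·12=6480; k=3: 7776+0+24·36·12=18144 → min 6480.
Length 4: A_1..A_4: k=1: 0+6480+22·24·12=12816; k=2: 4752+3888+22·9·12=11016; k=3: 11880+0+22·36·12=21384 → min 11016.
Optimal order: ((A_1 A_2) (A_3 A_4)) with cost 11016.

11016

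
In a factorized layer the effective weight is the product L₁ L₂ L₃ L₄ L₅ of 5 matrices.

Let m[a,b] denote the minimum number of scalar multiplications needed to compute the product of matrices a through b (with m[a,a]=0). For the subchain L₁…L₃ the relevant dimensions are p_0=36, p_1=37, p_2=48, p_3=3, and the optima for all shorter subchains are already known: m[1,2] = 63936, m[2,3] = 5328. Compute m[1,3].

9324

m[1,3] = min over k∈[1,2] of m[1,k]+m[k+1,3]+p_{0}·p_k·p_{3}.
k=1: 0 + 5328 + 36·37·3 = 9324; k=2: 63936 + 0 + 36·48·3 = 69120.
Minimum: 9324 at k=1.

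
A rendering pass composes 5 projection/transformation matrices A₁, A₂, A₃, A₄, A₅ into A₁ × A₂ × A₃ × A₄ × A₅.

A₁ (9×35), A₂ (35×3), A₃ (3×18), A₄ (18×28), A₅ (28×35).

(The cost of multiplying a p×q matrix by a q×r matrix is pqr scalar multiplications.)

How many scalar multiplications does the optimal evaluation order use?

6342

Adjacent pairs: A₁A₂ = 9·35·3 = 945; A₂A₃ = 35·3·18 = 1890; A₃A₄ = 3·18·28 = 1512; A₄A₅ = 18·28·35 = 17640.
Length 3: A₁..A₃: k=1: 0+1890+9·35·18=7560; k=2: 945+0+9·3·18=1431 → min 1431 | A₂..A₄: k=2: 0+1512+35·3·28=4452; k=3: 1890+0+35·18·28=19530 → min 4452 | A₃..A₅: k=3: 0+17640+3·18·35=19530; k=4: 1512+0+3·28·35=4452 → min 4452.
Length 4: A₁..A₄: k=1: 0+4452+9·35·28=13272; k=2: 945+1512+9·3·28=3213; k=3: 1431+0+9·18·28=5967 → min 3213 | A₂..A₅: k=2: 0+4452+35·3·35=8127; k=3: 1890+17640+35·18·35=41580; k=4: 4452+0+35·28·35=38752 → min 8127.
Length 5: A₁..A₅: k=1: 0+8127+9·35·35=19152; k=2: 945+4452+9·3·35=6342; k=3: 1431+17640+9·18·35=24741; k=4: 3213+0+9·28·35=12033 → min 6342.
Optimal order: ((A₁ × A₂) × ((A₃ × A₄) × A₅)) with cost 6342.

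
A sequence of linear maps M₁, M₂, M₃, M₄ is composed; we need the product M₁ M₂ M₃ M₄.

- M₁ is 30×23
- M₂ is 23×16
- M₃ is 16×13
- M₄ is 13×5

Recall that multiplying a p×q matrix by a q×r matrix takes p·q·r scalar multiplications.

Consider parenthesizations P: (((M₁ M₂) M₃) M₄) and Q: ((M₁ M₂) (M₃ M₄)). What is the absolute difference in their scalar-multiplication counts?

Order P = (((M₁ M₂) M₃) M₄): (M₁ M₂): 30×23 by 23×16 → 30×16, cost 30·23·16 = 11040; ((M₁ M₂) M₃): 30×16 by 16×13 → 30×13, cost 30·16·13 = 6240; cumulative 17280; (((M₁ M₂) M₃) M₄): 30×13 by 13×5 → 30×5, cost 30·13·5 = 1950; cumulative 19230. Total 19230.
Order Q = ((M₁ M₂) (M₃ M₄)): (M₁ M₂): 30×23 by 23×16 → 30×16, cost 30·23·16 = 11040; (M₃ M₄): 16×13 by 13×5 → 16×5, cost 16·13·5 = 1040; ((M₁ M₂) (M₃ M₄)): 30×16 by 16×5 → 30×5, cost 30·16·5 = 2400; cumulative 14480. Total 14480.
Difference: |19230 − 14480| = 4750.

4750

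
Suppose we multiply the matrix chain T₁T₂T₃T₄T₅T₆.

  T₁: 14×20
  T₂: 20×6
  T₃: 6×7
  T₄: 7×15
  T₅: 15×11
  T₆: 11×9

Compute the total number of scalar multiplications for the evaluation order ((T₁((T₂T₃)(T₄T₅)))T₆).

8001

(T₂T₃): 20×6 by 6×7 → 20×7, cost 20·6·7 = 840
(T₄T₅): 7×15 by 15×11 → 7×11, cost 7·15·11 = 1155
((T₂T₃)(T₄T₅)): 20×7 by 7×11 → 20×11, cost 20·7·11 = 1540; cumulative 3535
(T₁((T₂T₃)(T₄T₅))): 14×20 by 20×11 → 14×11, cost 14·20·11 = 3080; cumulative 6615
((T₁((T₂T₃)(T₄T₅)))T₆): 14×11 by 11×9 → 14×9, cost 14·11·9 = 1386; cumulative 8001
Total: 8001 scalar multiplications.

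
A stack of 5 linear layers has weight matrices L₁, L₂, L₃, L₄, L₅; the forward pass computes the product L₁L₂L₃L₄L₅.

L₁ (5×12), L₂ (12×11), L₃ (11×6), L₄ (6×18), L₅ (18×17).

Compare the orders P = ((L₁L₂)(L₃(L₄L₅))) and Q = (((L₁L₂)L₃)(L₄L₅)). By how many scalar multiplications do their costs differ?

1217

Order P = ((L₁L₂)(L₃(L₄L₅))): (L₁L₂): 5×12 by 12×11 → 5×11, cost 5·12·11 = 660; (L₄L₅): 6×18 by 18×17 → 6×17, cost 6·18·17 = 1836; (L₃(L₄L₅)): 11×6 by 6×17 → 11×17, cost 11·6·17 = 1122; cumulative 2958; ((L₁L₂)(L₃(L₄L₅))): 5×11 by 11×17 → 5×17, cost 5·11·17 = 935; cumulative 4553. Total 4553.
Order Q = (((L₁L₂)L₃)(L₄L₅)): (L₁L₂): 5×12 by 12×11 → 5×11, cost 5·12·11 = 660; ((L₁L₂)L₃): 5×11 by 11×6 → 5×6, cost 5·11·6 = 330; cumulative 990; (L₄L₅): 6×18 by 18×17 → 6×17, cost 6·18·17 = 1836; (((L₁L₂)L₃)(L₄L₅)): 5×6 by 6×17 → 5×17, cost 5·6·17 = 510; cumulative 3336. Total 3336.
Difference: |4553 − 3336| = 1217.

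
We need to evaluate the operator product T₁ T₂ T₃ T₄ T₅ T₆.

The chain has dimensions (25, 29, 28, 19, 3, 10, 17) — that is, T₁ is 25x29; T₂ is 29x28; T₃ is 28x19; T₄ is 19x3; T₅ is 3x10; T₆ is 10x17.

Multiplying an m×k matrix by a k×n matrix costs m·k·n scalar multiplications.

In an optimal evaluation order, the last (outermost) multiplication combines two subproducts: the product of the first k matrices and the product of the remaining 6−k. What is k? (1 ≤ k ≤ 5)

4

Adjacent pairs: T₁T₂ = 25·29·28 = 20300; T₂T₃ = 29·28·19 = 15428; T₃T₄ = 28·19·3 = 1596; T₄T₅ = 19·3·10 = 570; T₅T₆ = 3·10·17 = 510.
Length 3: T₁..T₃: k=1: 0+15428+25·29·19=29203; k=2: 20300+0+25·28·19=33600 → min 29203 | T₂..T₄: k=2: 0+1596+29·28·3=4032; k=3: 15428+0+29·19·3=17081 → min 4032 | T₃..T₅: k=3: 0+570+28·19·10=5890; k=4: 1596+0+28·3·10=2436 → min 2436 | T₄..T₆: k=4: 0+510+19·3·17=1479; k=5: 570+0+19·10·17=3800 → min 1479.
Length 4: T₁..T₄: k=1: 0+4032+25·29·3=6207; k=2: 20300+1596+25·28·3=23996; k=3: 29203+0+25·19·3=30628 → min 6207 | T₂..T₅: k=2: 0+2436+29·28·10=10556; k=3: 15428+570+29·19·10=21508; k=4: 4032+0+29·3·10=4902 → min 4902 | T₃..T₆: k=3: 0+1479+28·19·17=10523; k=4: 1596+510+28·3·17=3534; k=5: 2436+0+28·10·17=7196 → min 3534.
Length 5: T₁..T₅: k=1: 0+4902+25·29·10=12152; k=2: 20300+2436+25·28·10=29736; k=3: 29203+570+25·19·10=34523; k=4: 6207+0+25·3·10=6957 → min 6957 | T₂..T₆: k=2: 0+3534+29·28·17=17338; k=3: 15428+1479+29·19·17=26274; k=4: 4032+510+29·3·17=6021; k=5: 4902+0+29·10·17=9832 → min 6021.
Top-level splits: k=1: (T₁..T₁)·(T₂..T₆) → 0+6021+25·29·17 = 18346; k=2: (T₁..T₂)·(T₃..T₆) → 20300+3534+25·28·17 = 35734; k=3: (T₁..T₃)·(T₄..T₆) → 29203+1479+25·19·17 = 38757; k=4: (T₁..T₄)·(T₅..T₆) → 6207+510+25·3·17 = 7992; k=5: (T₁..T₅)·(T₆..T₆) → 6957+0+25·10·17 = 11207.
Best split is after T₄, i.e. k = 4.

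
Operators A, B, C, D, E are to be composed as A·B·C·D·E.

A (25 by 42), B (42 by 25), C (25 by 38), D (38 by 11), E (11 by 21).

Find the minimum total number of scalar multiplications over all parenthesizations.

Adjacent pairs: AB = 25·42·25 = 26250; BC = 42·25·38 = 39900; CD = 25·38·11 = 10450; DE = 38·11·21 = 8778.
Length 3: A..C: k=1: 0+39900+25·42·38=79800; k=2: 26250+0+25·25·38=50000 → min 50000 | B..D: k=2: 0+10450+42·25·11=22000; k=3: 39900+0+42·38·11=57456 → min 22000 | C..E: k=3: 0+8778+25·38·21=28728; k=4: 10450+0+25·11·21=16225 → min 16225.
Length 4: A..D: k=1: 0+22000+25·42·11=33550; k=2: 26250+10450+25·25·11=43575; k=3: 50000+0+25·38·11=60450 → min 33550 | B..E: k=2: 0+16225+42·25·21=38275; k=3: 39900+8778+42·38·21=82194; k=4: 22000+0+42·11·21=31702 → min 31702.
Length 5: A..E: k=1: 0+31702+25·42·21=53752; k=2: 26250+16225+25·25·21=55600; k=3: 50000+8778+25·38·21=78728; k=4: 33550+0+25·11·21=39325 → min 39325.
Optimal order: ((A·(B·(C·D)))·E) with cost 39325.

39325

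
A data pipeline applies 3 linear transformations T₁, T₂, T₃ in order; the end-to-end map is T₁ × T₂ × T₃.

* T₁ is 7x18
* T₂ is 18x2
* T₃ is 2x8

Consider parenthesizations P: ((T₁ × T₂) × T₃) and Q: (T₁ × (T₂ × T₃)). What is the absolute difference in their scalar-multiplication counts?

932

Order P = ((T₁ × T₂) × T₃): (T₁ × T₂): 7×18 by 18×2 → 7×2, cost 7·18·2 = 252; ((T₁ × T₂) × T₃): 7×2 by 2×8 → 7×8, cost 7·2·8 = 112; cumulative 364. Total 364.
Order Q = (T₁ × (T₂ × T₃)): (T₂ × T₃): 18×2 by 2×8 → 18×8, cost 18·2·8 = 288; (T₁ × (T₂ × T₃)): 7×18 by 18×8 → 7×8, cost 7·18·8 = 1008; cumulative 1296. Total 1296.
Difference: |364 − 1296| = 932.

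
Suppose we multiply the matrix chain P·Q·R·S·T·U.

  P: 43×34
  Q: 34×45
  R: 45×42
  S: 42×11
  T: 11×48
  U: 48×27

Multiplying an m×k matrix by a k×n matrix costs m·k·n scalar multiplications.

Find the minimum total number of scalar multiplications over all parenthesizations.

80729

Adjacent pairs: PQ = 43·34·45 = 65790; QR = 34·45·42 = 64260; RS = 45·42·11 = 20790; ST = 42·11·48 = 22176; TU = 11·48·27 = 14256.
Length 3: P..R: k=1: 0+64260+43·34·42=125664; k=2: 65790+0+43·45·42=147060 → min 125664 | Q..S: k=2: 0+20790+34·45·11=37620; k=3: 64260+0+34·42·11=79968 → min 37620 | R..T: k=3: 0+22176+45·42·48=112896; k=4: 20790+0+45·11·48=44550 → min 44550 | S..U: k=4: 0+14256+42·11·27=26730; k=5: 22176+0+42·48·27=76608 → min 26730.
Length 4: P..S: k=1: 0+37620+43·34·11=53702; k=2: 65790+20790+43·45·11=107865; k=3: 125664+0+43·42·11=145530 → min 53702 | Q..T: k=2: 0+44550+34·45·48=117990; k=3: 64260+22176+34·42·48=154980; k=4: 37620+0+34·11·48=55572 → min 55572 | R..U: k=3: 0+26730+45·42·27=77760; k=4: 20790+14256+45·11·27=48411; k=5: 44550+0+45·48·27=102870 → min 48411.
Length 5: P..T: k=1: 0+55572+43·34·48=125748; k=2: 65790+44550+43·45·48=203220; k=3: 125664+22176+43·42·48=234528; k=4: 53702+0+43·11·48=76406 → min 76406 | Q..U: k=2: 0+48411+34·45·27=89721; k=3: 64260+26730+34·42·27=129546; k=4: 37620+14256+34·11·27=61974; k=5: 55572+0+34·48·27=99636 → min 61974.
Length 6: P..U: k=1: 0+61974+43·34·27=101448; k=2: 65790+48411+43·45·27=166446; k=3: 125664+26730+43·42·27=201156; k=4: 53702+14256+43·11·27=80729; k=5: 76406+0+43·48·27=132134 → min 80729.
Optimal order: ((P·(Q·(R·S)))·(T·U)) with cost 80729.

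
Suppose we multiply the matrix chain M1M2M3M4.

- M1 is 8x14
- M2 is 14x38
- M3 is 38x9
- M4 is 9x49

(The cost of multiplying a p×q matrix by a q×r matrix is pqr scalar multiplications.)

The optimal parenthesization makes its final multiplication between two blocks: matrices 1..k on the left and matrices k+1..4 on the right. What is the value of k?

3

Adjacent pairs: M1M2 = 8·14·38 = 4256; M2M3 = 14·38·9 = 4788; M3M4 = 38·9·49 = 16758.
Length 3: M1..M3: k=1: 0+4788+8·14·9=5796; k=2: 4256+0+8·38·9=6992 → min 5796 | M2..M4: k=2: 0+16758+14·38·49=42826; k=3: 4788+0+14·9·49=10962 → min 10962.
Top-level splits: k=1: (M1..M1)·(M2..M4) → 0+10962+8·14·49 = 16450; k=2: (M1..M2)·(M3..M4) → 4256+16758+8·38·49 = 35910; k=3: (M1..M3)·(M4..M4) → 5796+0+8·9·49 = 9324.
Best split is after M3, i.e. k = 3.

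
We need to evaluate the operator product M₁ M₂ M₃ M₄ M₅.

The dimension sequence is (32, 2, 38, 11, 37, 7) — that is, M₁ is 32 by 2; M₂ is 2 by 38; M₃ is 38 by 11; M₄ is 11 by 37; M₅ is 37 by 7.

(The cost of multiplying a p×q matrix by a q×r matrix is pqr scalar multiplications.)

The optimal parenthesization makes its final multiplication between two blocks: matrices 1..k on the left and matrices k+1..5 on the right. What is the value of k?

Adjacent pairs: M₁M₂ = 32·2·38 = 2432; M₂M₃ = 2·38·11 = 836; M₃M₄ = 38·11·37 = 15466; M₄M₅ = 11·37·7 = 2849.
Length 3: M₁..M₃: k=1: 0+836+32·2·11=1540; k=2: 2432+0+32·38·11=15808 → min 1540 | M₂..M₄: k=2: 0+15466+2·38·37=18278; k=3: 836+0+2·11·37=1650 → min 1650 | M₃..M₅: k=3: 0+2849+38·11·7=5775; k=4: 15466+0+38·37·7=25308 → min 5775.
Length 4: M₁..M₄: k=1: 0+1650+32·2·37=4018; k=2: 2432+15466+32·38·37=62890; k=3: 1540+0+32·11·37=14564 → min 4018 | M₂..M₅: k=2: 0+5775+2·38·7=6307; k=3: 836+2849+2·11·7=3839; k=4: 1650+0+2·37·7=2168 → min 2168.
Top-level splits: k=1: (M₁..M₁)·(M₂..M₅) → 0+2168+32·2·7 = 2616; k=2: (M₁..M₂)·(M₃..M₅) → 2432+5775+32·38·7 = 16719; k=3: (M₁..M₃)·(M₄..M₅) → 1540+2849+32·11·7 = 6853; k=4: (M₁..M₄)·(M₅..M₅) → 4018+0+32·37·7 = 12306.
Best split is after M₁, i.e. k = 1.

1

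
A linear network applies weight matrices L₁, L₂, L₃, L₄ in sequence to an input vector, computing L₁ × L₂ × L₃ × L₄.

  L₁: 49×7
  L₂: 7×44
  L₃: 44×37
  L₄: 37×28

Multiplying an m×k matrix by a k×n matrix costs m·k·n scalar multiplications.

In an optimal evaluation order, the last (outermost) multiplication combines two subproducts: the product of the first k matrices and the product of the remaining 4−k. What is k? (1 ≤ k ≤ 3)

1

Adjacent pairs: L₁L₂ = 49·7·44 = 15092; L₂L₃ = 7·44·37 = 11396; L₃L₄ = 44·37·28 = 45584.
Length 3: L₁..L₃: k=1: 0+11396+49·7·37=24087; k=2: 15092+0+49·44·37=94864 → min 24087 | L₂..L₄: k=2: 0+45584+7·44·28=54208; k=3: 11396+0+7·37·28=18648 → min 18648.
Top-level splits: k=1: (L₁..L₁)·(L₂..L₄) → 0+18648+49·7·28 = 28252; k=2: (L₁..L₂)·(L₃..L₄) → 15092+45584+49·44·28 = 121044; k=3: (L₁..L₃)·(L₄..L₄) → 24087+0+49·37·28 = 74851.
Best split is after L₁, i.e. k = 1.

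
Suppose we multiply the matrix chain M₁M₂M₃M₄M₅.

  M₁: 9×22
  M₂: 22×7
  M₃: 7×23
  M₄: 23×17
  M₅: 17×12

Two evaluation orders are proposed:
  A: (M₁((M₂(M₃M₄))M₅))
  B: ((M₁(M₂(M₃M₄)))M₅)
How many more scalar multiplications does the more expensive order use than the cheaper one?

Order A = (M₁((M₂(M₃M₄))M₅)): (M₃M₄): 7×23 by 23×17 → 7×17, cost 7·23·17 = 2737; (M₂(M₃M₄)): 22×7 by 7×17 → 22×17, cost 22·7·17 = 2618; cumulative 5355; ((M₂(M₃M₄))M₅): 22×17 by 17×12 → 22×12, cost 22·17·12 = 4488; cumulative 9843; (M₁((M₂(M₃M₄))M₅)): 9×22 by 22×12 → 9×12, cost 9·22·12 = 2376; cumulative 12219. Total 12219.
Order B = ((M₁(M₂(M₃M₄)))M₅): (M₃M₄): 7×23 by 23×17 → 7×17, cost 7·23·17 = 2737; (M₂(M₃M₄)): 22×7 by 7×17 → 22×17, cost 22·7·17 = 2618; cumulative 5355; (M₁(M₂(M₃M₄))): 9×22 by 22×17 → 9×17, cost 9·22·17 = 3366; cumulative 8721; ((M₁(M₂(M₃M₄)))M₅): 9×17 by 17×12 → 9×12, cost 9·17·12 = 1836; cumulative 10557. Total 10557.
Difference: |12219 − 10557| = 1662.

1662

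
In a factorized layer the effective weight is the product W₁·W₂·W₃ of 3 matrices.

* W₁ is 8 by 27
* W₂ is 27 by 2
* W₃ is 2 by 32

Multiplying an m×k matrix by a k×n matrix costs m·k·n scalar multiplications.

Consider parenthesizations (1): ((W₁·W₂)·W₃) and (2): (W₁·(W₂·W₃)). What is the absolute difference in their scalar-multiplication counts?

Order (1) = ((W₁·W₂)·W₃): (W₁·W₂): 8×27 by 27×2 → 8×2, cost 8·27·2 = 432; ((W₁·W₂)·W₃): 8×2 by 2×32 → 8×32, cost 8·2·32 = 512; cumulative 944. Total 944.
Order (2) = (W₁·(W₂·W₃)): (W₂·W₃): 27×2 by 2×32 → 27×32, cost 27·2·32 = 1728; (W₁·(W₂·W₃)): 8×27 by 27×32 → 8×32, cost 8·27·32 = 6912; cumulative 8640. Total 8640.
Difference: |944 − 8640| = 7696.

7696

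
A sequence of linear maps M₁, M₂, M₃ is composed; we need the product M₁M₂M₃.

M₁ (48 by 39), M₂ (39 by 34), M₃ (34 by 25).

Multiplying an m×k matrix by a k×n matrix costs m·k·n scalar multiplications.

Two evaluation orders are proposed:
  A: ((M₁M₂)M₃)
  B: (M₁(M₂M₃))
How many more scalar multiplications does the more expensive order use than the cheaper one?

Order A = ((M₁M₂)M₃): (M₁M₂): 48×39 by 39×34 → 48×34, cost 48·39·34 = 63648; ((M₁M₂)M₃): 48×34 by 34×25 → 48×25, cost 48·34·25 = 40800; cumulative 104448. Total 104448.
Order B = (M₁(M₂M₃)): (M₂M₃): 39×34 by 34×25 → 39×25, cost 39·34·25 = 33150; (M₁(M₂M₃)): 48×39 by 39×25 → 48×25, cost 48·39·25 = 46800; cumulative 79950. Total 79950.
Difference: |104448 − 79950| = 24498.

24498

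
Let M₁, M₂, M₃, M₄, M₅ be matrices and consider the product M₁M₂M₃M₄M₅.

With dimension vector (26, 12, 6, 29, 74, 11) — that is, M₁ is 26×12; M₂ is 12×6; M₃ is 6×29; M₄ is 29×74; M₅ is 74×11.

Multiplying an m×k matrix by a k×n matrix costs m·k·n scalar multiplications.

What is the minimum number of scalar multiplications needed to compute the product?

21348

Adjacent pairs: M₁M₂ = 26·12·6 = 1872; M₂M₃ = 12·6·29 = 2088; M₃M₄ = 6·29·74 = 12876; M₄M₅ = 29·74·11 = 23606.
Length 3: M₁..M₃: k=1: 0+2088+26·12·29=11136; k=2: 1872+0+26·6·29=6396 → min 6396 | M₂..M₄: k=2: 0+12876+12·6·74=18204; k=3: 2088+0+12·29·74=27840 → min 18204 | M₃..M₅: k=3: 0+23606+6·29·11=25520; k=4: 12876+0+6·74·11=17760 → min 17760.
Length 4: M₁..M₄: k=1: 0+18204+26·12·74=41292; k=2: 1872+12876+26·6·74=26292; k=3: 6396+0+26·29·74=62192 → min 26292 | M₂..M₅: k=2: 0+17760+12·6·11=18552; k=3: 2088+23606+12·29·11=29522; k=4: 18204+0+12·74·11=27972 → min 18552.
Length 5: M₁..M₅: k=1: 0+18552+26·12·11=21984; k=2: 1872+17760+26·6·11=21348; k=3: 6396+23606+26·29·11=38296; k=4: 26292+0+26·74·11=47456 → min 21348.
Optimal order: ((M₁M₂)((M₃M₄)M₅)) with cost 21348.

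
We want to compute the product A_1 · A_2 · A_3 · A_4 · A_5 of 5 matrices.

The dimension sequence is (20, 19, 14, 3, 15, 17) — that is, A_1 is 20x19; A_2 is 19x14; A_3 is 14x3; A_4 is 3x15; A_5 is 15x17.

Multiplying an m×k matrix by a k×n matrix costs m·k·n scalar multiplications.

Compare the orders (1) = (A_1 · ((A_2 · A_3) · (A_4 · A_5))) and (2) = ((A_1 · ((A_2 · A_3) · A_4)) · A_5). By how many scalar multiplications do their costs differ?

Order (1) = (A_1 · ((A_2 · A_3) · (A_4 · A_5))): (A_2 · A_3): 19×14 by 14×3 → 19×3, cost 19·14·3 = 798; (A_4 · A_5): 3×15 by 15×17 → 3×17, cost 3·15·17 = 765; ((A_2 · A_3) · (A_4 · A_5)): 19×3 by 3×17 → 19×17, cost 19·3·17 = 969; cumulative 2532; (A_1 · ((A_2 · A_3) · (A_4 · A_5))): 20×19 by 19×17 → 20×17, cost 20·19·17 = 6460; cumulative 8992. Total 8992.
Order (2) = ((A_1 · ((A_2 · A_3) · A_4)) · A_5): (A_2 · A_3): 19×14 by 14×3 → 19×3, cost 19·14·3 = 798; ((A_2 · A_3) · A_4): 19×3 by 3×15 → 19×15, cost 19·3·15 = 855; cumulative 1653; (A_1 · ((A_2 · A_3) · A_4)): 20×19 by 19×15 → 20×15, cost 20·19·15 = 5700; cumulative 7353; ((A_1 · ((A_2 · A_3) · A_4)) · A_5): 20×15 by 15×17 → 20×17, cost 20·15·17 = 5100; cumulative 12453. Total 12453.
Difference: |8992 − 12453| = 3461.

3461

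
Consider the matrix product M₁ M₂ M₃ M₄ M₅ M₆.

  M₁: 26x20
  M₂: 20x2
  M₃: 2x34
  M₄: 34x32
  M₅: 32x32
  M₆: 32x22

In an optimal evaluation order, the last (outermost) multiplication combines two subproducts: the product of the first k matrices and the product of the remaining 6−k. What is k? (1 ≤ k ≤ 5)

Adjacent pairs: M₁M₂ = 26·20·2 = 1040; M₂M₃ = 20·2·34 = 1360; M₃M₄ = 2·34·32 = 2176; M₄M₅ = 34·32·32 = 34816; M₅M₆ = 32·32·22 = 22528.
Length 3: M₁..M₃: k=1: 0+1360+26·20·34=19040; k=2: 1040+0+26·2·34=2808 → min 2808 | M₂..M₄: k=2: 0+2176+20·2·32=3456; k=3: 1360+0+20·34·32=23120 → min 3456 | M₃..M₅: k=3: 0+34816+2·34·32=36992; k=4: 2176+0+2·32·32=4224 → min 4224 | M₄..M₆: k=4: 0+22528+34·32·22=46464; k=5: 34816+0+34·32·22=58752 → min 46464.
Length 4: M₁..M₄: k=1: 0+3456+26·20·32=20096; k=2: 1040+2176+26·2·32=4880; k=3: 2808+0+26·34·32=31096 → min 4880 | M₂..M₅: k=2: 0+4224+20·2·32=5504; k=3: 1360+34816+20·34·32=57936; k=4: 3456+0+20·32·32=23936 → min 5504 | M₃..M₆: k=3: 0+46464+2·34·22=47960; k=4: 2176+22528+2·32·22=26112; k=5: 4224+0+2·32·22=5632 → min 5632.
Length 5: M₁..M₅: k=1: 0+5504+26·20·32=22144; k=2: 1040+4224+26·2·32=6928; k=3: 2808+34816+26·34·32=65912; k=4: 4880+0+26·32·32=31504 → min 6928 | M₂..M₆: k=2: 0+5632+20·2·22=6512; k=3: 1360+46464+20·34·22=62784; k=4: 3456+22528+20·32·22=40064; k=5: 5504+0+20·32·22=19584 → min 6512.
Top-level splits: k=1: (M₁..M₁)·(M₂..M₆) → 0+6512+26·20·22 = 17952; k=2: (M₁..M₂)·(M₃..M₆) → 1040+5632+26·2·22 = 7816; k=3: (M₁..M₃)·(M₄..M₆) → 2808+46464+26·34·22 = 68720; k=4: (M₁..M₄)·(M₅..M₆) → 4880+22528+26·32·22 = 45712; k=5: (M₁..M₅)·(M₆..M₆) → 6928+0+26·32·22 = 25232.
Best split is after M₂, i.e. k = 2.

2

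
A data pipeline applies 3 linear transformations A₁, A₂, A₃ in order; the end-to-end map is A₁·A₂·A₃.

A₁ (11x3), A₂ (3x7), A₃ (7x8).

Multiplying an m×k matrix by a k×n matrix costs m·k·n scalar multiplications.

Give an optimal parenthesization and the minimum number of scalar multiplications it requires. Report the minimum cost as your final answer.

432

(A₁·(A₂·A₃)): cost 432.
((A₁·A₂)·A₃): cost 847.
Optimal: (A₁·(A₂·A₃)) with cost 432.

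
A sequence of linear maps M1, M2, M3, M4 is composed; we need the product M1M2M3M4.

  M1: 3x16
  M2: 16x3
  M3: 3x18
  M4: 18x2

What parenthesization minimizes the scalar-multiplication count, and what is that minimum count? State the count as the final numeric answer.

Adjacent pairs: M1M2 = 3·16·3 = 144; M2M3 = 16·3·18 = 864; M3M4 = 3·18·2 = 108.
Length 3: M1..M3: k=1: 0+864+3·16·18=1728; k=2: 144+0+3·3·18=306 → min 306 | M2..M4: k=2: 0+108+16·3·2=204; k=3: 864+0+16·18·2=1440 → min 204.
Length 4: M1..M4: k=1: 0+204+3·16·2=300; k=2: 144+108+3·3·2=270; k=3: 306+0+3·18·2=414 → min 270.
Optimal parenthesization: ((M1M2)(M3M4)) with cost 270.

270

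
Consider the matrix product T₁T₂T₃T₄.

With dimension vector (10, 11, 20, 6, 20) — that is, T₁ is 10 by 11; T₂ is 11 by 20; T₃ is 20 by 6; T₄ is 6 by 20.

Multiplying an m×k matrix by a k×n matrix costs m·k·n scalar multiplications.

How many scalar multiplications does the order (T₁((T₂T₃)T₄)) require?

4840

(T₂T₃): 11×20 by 20×6 → 11×6, cost 11·20·6 = 1320
((T₂T₃)T₄): 11×6 by 6×20 → 11×20, cost 11·6·20 = 1320; cumulative 2640
(T₁((T₂T₃)T₄)): 10×11 by 11×20 → 10×20, cost 10·11·20 = 2200; cumulative 4840
Total: 4840 scalar multiplications.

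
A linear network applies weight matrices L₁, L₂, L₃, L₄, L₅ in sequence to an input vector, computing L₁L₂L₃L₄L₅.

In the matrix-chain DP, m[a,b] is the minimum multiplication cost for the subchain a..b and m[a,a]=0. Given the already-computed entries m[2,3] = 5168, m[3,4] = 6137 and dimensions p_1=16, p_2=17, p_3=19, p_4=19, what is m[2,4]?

10944

m[2,4] = min over k∈[2,3] of m[2,k]+m[k+1,4]+p_{1}·p_k·p_{4}.
k=2: 0 + 6137 + 16·17·19 = 11305; k=3: 5168 + 0 + 16·19·19 = 10944.
Minimum: 10944 at k=3.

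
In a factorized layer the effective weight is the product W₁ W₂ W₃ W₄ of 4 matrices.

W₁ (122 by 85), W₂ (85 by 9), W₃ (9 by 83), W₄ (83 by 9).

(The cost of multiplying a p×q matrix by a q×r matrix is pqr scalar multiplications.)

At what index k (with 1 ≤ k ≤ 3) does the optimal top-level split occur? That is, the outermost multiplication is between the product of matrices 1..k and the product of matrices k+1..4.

1

Adjacent pairs: W₁W₂ = 122·85·9 = 93330; W₂W₃ = 85·9·83 = 63495; W₃W₄ = 9·83·9 = 6723.
Length 3: W₁..W₃: k=1: 0+63495+122·85·83=924205; k=2: 93330+0+122·9·83=184464 → min 184464 | W₂..W₄: k=2: 0+6723+85·9·9=13608; k=3: 63495+0+85·83·9=126990 → min 13608.
Top-level splits: k=1: (W₁..W₁)·(W₂..W₄) → 0+13608+122·85·9 = 106938; k=2: (W₁..W₂)·(W₃..W₄) → 93330+6723+122·9·9 = 109935; k=3: (W₁..W₃)·(W₄..W₄) → 184464+0+122·83·9 = 275598.
Best split is after W₁, i.e. k = 1.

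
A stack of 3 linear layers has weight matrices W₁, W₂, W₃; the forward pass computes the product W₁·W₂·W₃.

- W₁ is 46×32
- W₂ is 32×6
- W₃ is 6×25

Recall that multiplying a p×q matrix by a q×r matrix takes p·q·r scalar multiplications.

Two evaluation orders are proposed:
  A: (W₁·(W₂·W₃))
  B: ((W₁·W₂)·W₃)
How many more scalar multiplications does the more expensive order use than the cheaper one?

25868

Order A = (W₁·(W₂·W₃)): (W₂·W₃): 32×6 by 6×25 → 32×25, cost 32·6·25 = 4800; (W₁·(W₂·W₃)): 46×32 by 32×25 → 46×25, cost 46·32·25 = 36800; cumulative 41600. Total 41600.
Order B = ((W₁·W₂)·W₃): (W₁·W₂): 46×32 by 32×6 → 46×6, cost 46·32·6 = 8832; ((W₁·W₂)·W₃): 46×6 by 6×25 → 46×25, cost 46·6·25 = 6900; cumulative 15732. Total 15732.
Difference: |41600 − 15732| = 25868.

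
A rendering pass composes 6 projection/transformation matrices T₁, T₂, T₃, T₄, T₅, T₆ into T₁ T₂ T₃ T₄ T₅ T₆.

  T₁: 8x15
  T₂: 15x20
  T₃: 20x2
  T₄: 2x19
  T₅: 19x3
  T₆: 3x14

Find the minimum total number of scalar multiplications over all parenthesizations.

Adjacent pairs: T₁T₂ = 8·15·20 = 2400; T₂T₃ = 15·20·2 = 600; T₃T₄ = 20·2·19 = 760; T₄T₅ = 2·19·3 = 114; T₅T₆ = 19·3·14 = 798.
Length 3: T₁..T₃: k=1: 0+600+8·15·2=840; k=2: 2400+0+8·20·2=2720 → min 840 | T₂..T₄: k=2: 0+760+15·20·19=6460; k=3: 600+0+15·2·19=1170 → min 1170 | T₃..T₅: k=3: 0+114+20·2·3=234; k=4: 760+0+20·19·3=1900 → min 234 | T₄..T₆: k=4: 0+798+2·19·14=1330; k=5: 114+0+2·3·14=198 → min 198.
Length 4: T₁..T₄: k=1: 0+1170+8·15·19=3450; k=2: 2400+760+8·20·19=6200; k=3: 840+0+8·2·19=1144 → min 1144 | T₂..T₅: k=2: 0+234+15·20·3=1134; k=3: 600+114+15·2·3=804; k=4: 1170+0+15·19·3=2025 → min 804 | T₃..T₆: k=3: 0+198+20·2·14=758; k=4: 760+798+20·19·14=6878; k=5: 234+0+20·3·14=1074 → min 758.
Length 5: T₁..T₅: k=1: 0+804+8·15·3=1164; k=2: 2400+234+8·20·3=3114; k=3: 840+114+8·2·3=1002; k=4: 1144+0+8·19·3=1600 → min 1002 | T₂..T₆: k=2: 0+758+15·20·14=4958; k=3: 600+198+15·2·14=1218; k=4: 1170+798+15·19·14=5958; k=5: 804+0+15·3·14=1434 → min 1218.
Length 6: T₁..T₆: k=1: 0+1218+8·15·14=2898; k=2: 2400+758+8·20·14=5398; k=3: 840+198+8·2·14=1262; k=4: 1144+798+8·19·14=4070; k=5: 1002+0+8·3·14=1338 → min 1262.
Optimal order: ((T₁ (T₂ T₃)) ((T₄ T₅) T₆)) with cost 1262.

1262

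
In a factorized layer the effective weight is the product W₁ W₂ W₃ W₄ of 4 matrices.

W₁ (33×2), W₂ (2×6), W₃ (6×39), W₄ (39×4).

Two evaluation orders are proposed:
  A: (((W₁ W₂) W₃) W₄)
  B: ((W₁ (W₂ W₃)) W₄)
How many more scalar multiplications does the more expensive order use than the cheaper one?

5076

Order A = (((W₁ W₂) W₃) W₄): (W₁ W₂): 33×2 by 2×6 → 33×6, cost 33·2·6 = 396; ((W₁ W₂) W₃): 33×6 by 6×39 → 33×39, cost 33·6·39 = 7722; cumulative 8118; (((W₁ W₂) W₃) W₄): 33×39 by 39×4 → 33×4, cost 33·39·4 = 5148; cumulative 13266. Total 13266.
Order B = ((W₁ (W₂ W₃)) W₄): (W₂ W₃): 2×6 by 6×39 → 2×39, cost 2·6·39 = 468; (W₁ (W₂ W₃)): 33×2 by 2×39 → 33×39, cost 33·2·39 = 2574; cumulative 3042; ((W₁ (W₂ W₃)) W₄): 33×39 by 39×4 → 33×4, cost 33·39·4 = 5148; cumulative 8190. Total 8190.
Difference: |13266 − 8190| = 5076.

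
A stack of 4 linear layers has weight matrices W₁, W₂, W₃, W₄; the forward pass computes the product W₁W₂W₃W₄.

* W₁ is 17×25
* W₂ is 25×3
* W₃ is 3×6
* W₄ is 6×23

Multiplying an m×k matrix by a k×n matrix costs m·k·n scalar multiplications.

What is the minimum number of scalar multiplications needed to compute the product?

2862

Adjacent pairs: W₁W₂ = 17·25·3 = 1275; W₂W₃ = 25·3·6 = 450; W₃W₄ = 3·6·23 = 414.
Length 3: W₁..W₃: k=1: 0+450+17·25·6=3000; k=2: 1275+0+17·3·6=1581 → min 1581 | W₂..W₄: k=2: 0+414+25·3·23=2139; k=3: 450+0+25·6·23=3900 → min 2139.
Length 4: W₁..W₄: k=1: 0+2139+17·25·23=11914; k=2: 1275+414+17·3·23=2862; k=3: 1581+0+17·6·23=3927 → min 2862.
Optimal order: ((W₁W₂)(W₃W₄)) with cost 2862.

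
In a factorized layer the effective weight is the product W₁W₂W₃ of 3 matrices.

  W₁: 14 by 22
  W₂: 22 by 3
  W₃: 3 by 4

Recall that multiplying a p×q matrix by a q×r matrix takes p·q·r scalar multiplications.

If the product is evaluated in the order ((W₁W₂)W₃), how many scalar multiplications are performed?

1092

(W₁W₂): 14×22 by 22×3 → 14×3, cost 14·22·3 = 924
((W₁W₂)W₃): 14×3 by 3×4 → 14×4, cost 14·3·4 = 168; cumulative 1092
Total: 1092 scalar multiplications.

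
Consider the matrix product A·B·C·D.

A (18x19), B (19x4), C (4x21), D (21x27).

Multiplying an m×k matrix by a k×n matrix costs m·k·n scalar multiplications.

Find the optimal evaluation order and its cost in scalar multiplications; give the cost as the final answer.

Adjacent pairs: AB = 18·19·4 = 1368; BC = 19·4·21 = 1596; CD = 4·21·27 = 2268.
Length 3: A..C: k=1: 0+1596+18·19·21=8778; k=2: 1368+0+18·4·21=2880 → min 2880 | B..D: k=2: 0+2268+19·4·27=4320; k=3: 1596+0+19·21·27=12369 → min 4320.
Length 4: A..D: k=1: 0+4320+18·19·27=13554; k=2: 1368+2268+18·4·27=5580; k=3: 2880+0+18·21·27=13086 → min 5580.
Optimal parenthesization: ((A·B)·(C·D)) with cost 5580.

5580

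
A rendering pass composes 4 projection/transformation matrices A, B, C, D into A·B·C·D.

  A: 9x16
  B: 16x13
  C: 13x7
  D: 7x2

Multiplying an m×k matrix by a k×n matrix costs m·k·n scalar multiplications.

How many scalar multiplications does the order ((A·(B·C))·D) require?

(B·C): 16×13 by 13×7 → 16×7, cost 16·13·7 = 1456
(A·(B·C)): 9×16 by 16×7 → 9×7, cost 9·16·7 = 1008; cumulative 2464
((A·(B·C))·D): 9×7 by 7×2 → 9×2, cost 9·7·2 = 126; cumulative 2590
Total: 2590 scalar multiplications.

2590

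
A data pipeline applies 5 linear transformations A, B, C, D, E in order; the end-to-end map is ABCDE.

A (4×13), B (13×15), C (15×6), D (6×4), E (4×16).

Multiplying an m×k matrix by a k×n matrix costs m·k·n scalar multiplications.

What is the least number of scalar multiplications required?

Adjacent pairs: AB = 4·13·15 = 780; BC = 13·15·6 = 1170; CD = 15·6·4 = 360; DE = 6·4·16 = 384.
Length 3: A..C: k=1: 0+1170+4·13·6=1482; k=2: 780+0+4·15·6=1140 → min 1140 | B..D: k=2: 0+360+13·15·4=1140; k=3: 1170+0+13·6·4=1482 → min 1140 | C..E: k=3: 0+384+15·6·16=1824; k=4: 360+0+15·4·16=1320 → min 1320.
Length 4: A..D: k=1: 0+1140+4·13·4=1348; k=2: 780+360+4·15·4=1380; k=3: 1140+0+4·6·4=1236 → min 1236 | B..E: k=2: 0+1320+13·15·16=4440; k=3: 1170+384+13·6·16=2802; k=4: 1140+0+13·4·16=1972 → min 1972.
Length 5: A..E: k=1: 0+1972+4·13·16=2804; k=2: 780+1320+4·15·16=3060; k=3: 1140+384+4·6·16=1908; k=4: 1236+0+4·4·16=1492 → min 1492.
Optimal order: ((((AB)C)D)E) with cost 1492.

1492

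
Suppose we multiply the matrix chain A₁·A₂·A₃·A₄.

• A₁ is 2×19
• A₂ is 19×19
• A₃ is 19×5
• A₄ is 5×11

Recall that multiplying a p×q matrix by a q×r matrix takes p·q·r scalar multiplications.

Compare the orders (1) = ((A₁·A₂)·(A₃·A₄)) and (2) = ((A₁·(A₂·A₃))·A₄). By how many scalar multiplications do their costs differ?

Order (1) = ((A₁·A₂)·(A₃·A₄)): (A₁·A₂): 2×19 by 19×19 → 2×19, cost 2·19·19 = 722; (A₃·A₄): 19×5 by 5×11 → 19×11, cost 19·5·11 = 1045; ((A₁·A₂)·(A₃·A₄)): 2×19 by 19×11 → 2×11, cost 2·19·11 = 418; cumulative 2185. Total 2185.
Order (2) = ((A₁·(A₂·A₃))·A₄): (A₂·A₃): 19×19 by 19×5 → 19×5, cost 19·19·5 = 1805; (A₁·(A₂·A₃)): 2×19 by 19×5 → 2×5, cost 2·19·5 = 190; cumulative 1995; ((A₁·(A₂·A₃))·A₄): 2×5 by 5×11 → 2×11, cost 2·5·11 = 110; cumulative 2105. Total 2105.
Difference: |2185 − 2105| = 80.

80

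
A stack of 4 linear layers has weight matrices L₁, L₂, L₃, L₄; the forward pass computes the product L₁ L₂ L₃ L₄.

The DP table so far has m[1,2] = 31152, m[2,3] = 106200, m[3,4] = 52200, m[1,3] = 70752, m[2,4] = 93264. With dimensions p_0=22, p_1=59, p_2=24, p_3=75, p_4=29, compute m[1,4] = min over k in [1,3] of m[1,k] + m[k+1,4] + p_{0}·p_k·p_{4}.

98664

m[1,4] = min over k∈[1,3] of m[1,k]+m[k+1,4]+p_{0}·p_k·p_{4}.
k=1: 0 + 93264 + 22·59·29 = 130906; k=2: 31152 + 52200 + 22·24·29 = 98664; k=3: 70752 + 0 + 22·75·29 = 118602.
Minimum: 98664 at k=2.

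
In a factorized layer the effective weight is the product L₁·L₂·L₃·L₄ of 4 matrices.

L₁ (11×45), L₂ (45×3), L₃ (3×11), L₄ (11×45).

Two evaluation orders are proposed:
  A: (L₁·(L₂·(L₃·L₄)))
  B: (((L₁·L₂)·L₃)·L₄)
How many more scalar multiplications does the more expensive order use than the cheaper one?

22542

Order A = (L₁·(L₂·(L₃·L₄))): (L₃·L₄): 3×11 by 11×45 → 3×45, cost 3·11·45 = 1485; (L₂·(L₃·L₄)): 45×3 by 3×45 → 45×45, cost 45·3·45 = 6075; cumulative 7560; (L₁·(L₂·(L₃·L₄))): 11×45 by 45×45 → 11×45, cost 11·45·45 = 22275; cumulative 29835. Total 29835.
Order B = (((L₁·L₂)·L₃)·L₄): (L₁·L₂): 11×45 by 45×3 → 11×3, cost 11·45·3 = 1485; ((L₁·L₂)·L₃): 11×3 by 3×11 → 11×11, cost 11·3·11 = 363; cumulative 1848; (((L₁·L₂)·L₃)·L₄): 11×11 by 11×45 → 11×45, cost 11·11·45 = 5445; cumulative 7293. Total 7293.
Difference: |29835 − 7293| = 22542.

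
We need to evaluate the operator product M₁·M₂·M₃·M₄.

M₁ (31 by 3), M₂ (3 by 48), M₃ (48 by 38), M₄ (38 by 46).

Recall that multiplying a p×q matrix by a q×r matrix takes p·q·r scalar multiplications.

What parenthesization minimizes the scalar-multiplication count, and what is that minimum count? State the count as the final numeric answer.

Adjacent pairs: M₁M₂ = 31·3·48 = 4464; M₂M₃ = 3·48·38 = 5472; M₃M₄ = 48·38·46 = 83904.
Length 3: M₁..M₃: k=1: 0+5472+31·3·38=9006; k=2: 4464+0+31·48·38=61008 → min 9006 | M₂..M₄: k=2: 0+83904+3·48·46=90528; k=3: 5472+0+3·38·46=10716 → min 10716.
Length 4: M₁..M₄: k=1: 0+10716+31·3·46=14994; k=2: 4464+83904+31·48·46=156816; k=3: 9006+0+31·38·46=63194 → min 14994.
Optimal parenthesization: (M₁·((M₂·M₃)·M₄)) with cost 14994.

14994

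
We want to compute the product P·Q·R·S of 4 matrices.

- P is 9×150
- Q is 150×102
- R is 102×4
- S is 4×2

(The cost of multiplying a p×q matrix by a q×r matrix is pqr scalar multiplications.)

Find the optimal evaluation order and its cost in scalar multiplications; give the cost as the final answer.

Adjacent pairs: PQ = 9·150·102 = 137700; QR = 150·102·4 = 61200; RS = 102·4·2 = 816.
Length 3: P..R: k=1: 0+61200+9·150·4=66600; k=2: 137700+0+9·102·4=141372 → min 66600 | Q..S: k=2: 0+816+150·102·2=31416; k=3: 61200+0+150·4·2=62400 → min 31416.
Length 4: P..S: k=1: 0+31416+9·150·2=34116; k=2: 137700+816+9·102·2=140352; k=3: 66600+0+9·4·2=66672 → min 34116.
Optimal parenthesization: (P·(Q·(R·S))) with cost 34116.

34116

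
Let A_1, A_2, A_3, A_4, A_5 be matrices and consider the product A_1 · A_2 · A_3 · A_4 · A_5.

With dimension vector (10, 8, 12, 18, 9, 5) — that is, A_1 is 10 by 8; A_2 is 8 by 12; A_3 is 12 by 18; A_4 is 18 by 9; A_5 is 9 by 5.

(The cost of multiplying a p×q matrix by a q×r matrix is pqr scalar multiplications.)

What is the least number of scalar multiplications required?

Adjacent pairs: A_1A_2 = 10·8·12 = 960; A_2A_3 = 8·12·18 = 1728; A_3A_4 = 12·18·9 = 1944; A_4A_5 = 18·9·5 = 810.
Length 3: A_1..A_3: k=1: 0+1728+10·8·18=3168; k=2: 960+0+10·12·18=3120 → min 3120 | A_2..A_4: k=2: 0+1944+8·12·9=2808; k=3: 1728+0+8·18·9=3024 → min 2808 | A_3..A_5: k=3: 0+810+12·18·5=1890; k=4: 1944+0+12·9·5=2484 → min 1890.
Length 4: A_1..A_4: k=1: 0+2808+10·8·9=3528; k=2: 960+1944+10·12·9=3984; k=3: 3120+0+10·18·9=4740 → min 3528 | A_2..A_5: k=2: 0+1890+8·12·5=2370; k=3: 1728+810+8·18·5=3258; k=4: 2808+0+8·9·5=3168 → min 2370.
Length 5: A_1..A_5: k=1: 0+2370+10·8·5=2770; k=2: 960+1890+10·12·5=3450; k=3: 3120+810+10·18·5=4830; k=4: 3528+0+10·9·5=3978 → min 2770.
Optimal order: (A_1 · (A_2 · (A_3 · (A_4 · A_5)))) with cost 2770.

2770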